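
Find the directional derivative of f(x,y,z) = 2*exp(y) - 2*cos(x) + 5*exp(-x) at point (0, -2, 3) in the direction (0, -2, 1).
-4*sqrt(5)*exp(-2)/5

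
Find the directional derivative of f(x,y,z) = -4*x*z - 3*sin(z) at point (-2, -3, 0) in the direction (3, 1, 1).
5*sqrt(11)/11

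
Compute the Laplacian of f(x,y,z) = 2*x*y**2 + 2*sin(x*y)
-2*x*(x*sin(x*y) - 2) - 2*y**2*sin(x*y)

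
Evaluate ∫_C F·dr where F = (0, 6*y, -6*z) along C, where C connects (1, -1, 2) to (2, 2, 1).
18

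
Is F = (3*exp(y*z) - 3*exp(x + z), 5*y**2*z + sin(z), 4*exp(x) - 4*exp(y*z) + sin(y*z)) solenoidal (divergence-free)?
No, ∇·F = 10*y*z - 4*y*exp(y*z) + y*cos(y*z) - 3*exp(x + z)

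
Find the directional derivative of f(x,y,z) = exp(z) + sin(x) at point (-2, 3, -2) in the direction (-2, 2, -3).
-sqrt(17)*(2*exp(2)*cos(2) + 3)*exp(-2)/17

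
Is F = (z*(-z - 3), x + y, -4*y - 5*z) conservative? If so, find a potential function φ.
No, ∇×F = (-4, -2*z - 3, 1) ≠ 0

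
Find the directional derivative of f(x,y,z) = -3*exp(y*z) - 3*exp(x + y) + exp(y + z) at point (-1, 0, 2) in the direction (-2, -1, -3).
sqrt(14)*(-4*exp(3) + 9 + 6*E)*exp(-1)/14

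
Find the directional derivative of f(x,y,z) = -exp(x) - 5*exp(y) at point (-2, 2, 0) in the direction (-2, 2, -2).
sqrt(3)*(1 - 5*exp(4))*exp(-2)/3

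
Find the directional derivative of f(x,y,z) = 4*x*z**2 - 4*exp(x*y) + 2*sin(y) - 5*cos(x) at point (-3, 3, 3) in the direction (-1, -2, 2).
-60 - 4*exp(-9) + 5*sin(3)/3 - 4*cos(3)/3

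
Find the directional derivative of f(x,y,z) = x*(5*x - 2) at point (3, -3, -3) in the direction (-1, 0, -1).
-14*sqrt(2)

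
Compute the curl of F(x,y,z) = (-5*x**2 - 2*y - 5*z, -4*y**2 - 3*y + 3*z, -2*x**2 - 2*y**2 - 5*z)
(-4*y - 3, 4*x - 5, 2)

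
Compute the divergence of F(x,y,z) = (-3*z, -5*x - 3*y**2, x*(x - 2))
-6*y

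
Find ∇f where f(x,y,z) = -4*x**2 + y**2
(-8*x, 2*y, 0)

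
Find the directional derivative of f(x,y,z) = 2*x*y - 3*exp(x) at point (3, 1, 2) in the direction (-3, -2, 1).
9*sqrt(14)*(-2 + exp(3))/14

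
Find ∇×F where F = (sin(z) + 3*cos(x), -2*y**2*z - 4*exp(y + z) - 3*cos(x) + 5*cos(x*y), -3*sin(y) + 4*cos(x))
(2*y**2 + 4*exp(y + z) - 3*cos(y), 4*sin(x) + cos(z), -5*y*sin(x*y) + 3*sin(x))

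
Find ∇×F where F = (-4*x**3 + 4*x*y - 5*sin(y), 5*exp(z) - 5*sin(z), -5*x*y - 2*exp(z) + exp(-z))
(-5*x - 5*exp(z) + 5*cos(z), 5*y, -4*x + 5*cos(y))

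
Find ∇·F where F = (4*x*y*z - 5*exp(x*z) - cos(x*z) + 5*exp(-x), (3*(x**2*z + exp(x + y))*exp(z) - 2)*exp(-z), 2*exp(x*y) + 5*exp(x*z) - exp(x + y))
5*x*exp(x*z) + 4*y*z - 5*z*exp(x*z) + z*sin(x*z) + 3*exp(x + y) - 5*exp(-x)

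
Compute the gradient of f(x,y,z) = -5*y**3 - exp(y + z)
(0, -15*y**2 - exp(y + z), -exp(y + z))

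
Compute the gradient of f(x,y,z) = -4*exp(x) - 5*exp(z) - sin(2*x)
(-4*exp(x) - 2*cos(2*x), 0, -5*exp(z))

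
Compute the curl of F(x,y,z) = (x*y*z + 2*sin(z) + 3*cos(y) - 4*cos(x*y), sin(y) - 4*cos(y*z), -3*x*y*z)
(-3*x*z - 4*y*sin(y*z), x*y + 3*y*z + 2*cos(z), -x*z - 4*x*sin(x*y) + 3*sin(y))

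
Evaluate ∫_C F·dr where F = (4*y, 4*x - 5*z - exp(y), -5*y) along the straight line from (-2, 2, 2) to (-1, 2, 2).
8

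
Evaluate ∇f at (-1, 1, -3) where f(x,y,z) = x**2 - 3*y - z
(-2, -3, -1)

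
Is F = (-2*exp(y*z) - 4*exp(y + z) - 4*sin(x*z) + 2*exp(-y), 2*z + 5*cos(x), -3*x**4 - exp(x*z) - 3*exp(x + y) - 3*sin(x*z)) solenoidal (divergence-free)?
No, ∇·F = -x*exp(x*z) - 3*x*cos(x*z) - 4*z*cos(x*z)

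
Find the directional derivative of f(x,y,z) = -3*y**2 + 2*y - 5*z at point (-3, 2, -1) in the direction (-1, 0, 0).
0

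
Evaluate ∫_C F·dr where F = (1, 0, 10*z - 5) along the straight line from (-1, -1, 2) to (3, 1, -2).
24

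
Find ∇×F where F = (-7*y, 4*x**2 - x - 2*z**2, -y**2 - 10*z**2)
(-2*y + 4*z, 0, 8*x + 6)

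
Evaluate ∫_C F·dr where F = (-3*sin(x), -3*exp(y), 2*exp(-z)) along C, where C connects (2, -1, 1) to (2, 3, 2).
(-3*exp(5) - 2 + 5*E)*exp(-2)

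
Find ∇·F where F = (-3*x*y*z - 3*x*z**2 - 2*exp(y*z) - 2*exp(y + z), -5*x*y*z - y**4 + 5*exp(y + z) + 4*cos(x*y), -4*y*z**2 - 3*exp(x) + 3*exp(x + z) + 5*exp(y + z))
-5*x*z - 4*x*sin(x*y) - 4*y**3 - 11*y*z - 3*z**2 + 3*exp(x + z) + 10*exp(y + z)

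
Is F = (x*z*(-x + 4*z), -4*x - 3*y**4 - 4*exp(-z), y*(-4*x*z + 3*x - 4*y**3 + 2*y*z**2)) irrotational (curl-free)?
No, ∇×F = (-4*x*z + 3*x - 16*y**3 + 4*y*z**2 - 4*exp(-z), -x**2 + 8*x*z + 4*y*z - 3*y, -4)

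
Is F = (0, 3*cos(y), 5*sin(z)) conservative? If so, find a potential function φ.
Yes, F is conservative. φ = 3*sin(y) - 5*cos(z)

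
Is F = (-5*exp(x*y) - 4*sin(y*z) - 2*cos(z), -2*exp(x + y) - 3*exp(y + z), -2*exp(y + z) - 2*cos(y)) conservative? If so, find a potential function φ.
No, ∇×F = (exp(y + z) + 2*sin(y), -4*y*cos(y*z) + 2*sin(z), 5*x*exp(x*y) + 4*z*cos(y*z) - 2*exp(x + y)) ≠ 0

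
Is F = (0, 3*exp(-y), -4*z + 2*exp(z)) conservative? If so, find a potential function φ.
Yes, F is conservative. φ = -2*z**2 + 2*exp(z) - 3*exp(-y)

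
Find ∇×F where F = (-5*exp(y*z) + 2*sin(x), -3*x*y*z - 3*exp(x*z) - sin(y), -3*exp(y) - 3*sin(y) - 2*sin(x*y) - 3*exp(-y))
(3*x*y + 3*x*exp(x*z) - 2*x*cos(x*y) - 3*exp(y) - 3*cos(y) + 3*exp(-y), y*(-5*exp(y*z) + 2*cos(x*y)), z*(-3*y - 3*exp(x*z) + 5*exp(y*z)))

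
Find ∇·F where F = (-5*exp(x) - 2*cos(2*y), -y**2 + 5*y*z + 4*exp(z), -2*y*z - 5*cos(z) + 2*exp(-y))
-4*y + 5*z - 5*exp(x) + 5*sin(z)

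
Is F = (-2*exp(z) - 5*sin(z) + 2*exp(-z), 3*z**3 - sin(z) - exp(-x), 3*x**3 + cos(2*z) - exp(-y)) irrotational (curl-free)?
No, ∇×F = (-9*z**2 + cos(z) + exp(-y), -9*x**2 - 5*cos(z) - 4*cosh(z), exp(-x))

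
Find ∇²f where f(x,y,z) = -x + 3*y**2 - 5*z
6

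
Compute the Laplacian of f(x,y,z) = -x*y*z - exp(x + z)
-2*exp(x + z)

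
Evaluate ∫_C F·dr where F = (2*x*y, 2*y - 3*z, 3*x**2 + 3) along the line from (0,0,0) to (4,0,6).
114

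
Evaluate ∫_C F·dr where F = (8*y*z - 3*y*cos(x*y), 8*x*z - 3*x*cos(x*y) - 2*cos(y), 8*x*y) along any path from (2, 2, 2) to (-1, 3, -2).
-16 + 3*sin(4) + sin(3) + 2*sin(2)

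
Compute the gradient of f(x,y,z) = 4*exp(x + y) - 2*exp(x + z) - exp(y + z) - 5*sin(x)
(4*exp(x + y) - 2*exp(x + z) - 5*cos(x), 4*exp(x + y) - exp(y + z), -2*exp(x + z) - exp(y + z))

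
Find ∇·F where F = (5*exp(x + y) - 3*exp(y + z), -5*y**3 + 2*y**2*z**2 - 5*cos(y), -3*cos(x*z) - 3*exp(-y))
3*x*sin(x*z) - 15*y**2 + 4*y*z**2 + 5*exp(x + y) + 5*sin(y)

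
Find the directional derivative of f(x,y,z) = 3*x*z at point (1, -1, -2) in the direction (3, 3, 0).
-3*sqrt(2)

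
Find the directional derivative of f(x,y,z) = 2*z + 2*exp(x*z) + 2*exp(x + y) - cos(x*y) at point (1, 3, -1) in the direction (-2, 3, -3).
sqrt(22)*(-6*E - 2 - 3*E*sin(3) + 2*exp(5))*exp(-1)/22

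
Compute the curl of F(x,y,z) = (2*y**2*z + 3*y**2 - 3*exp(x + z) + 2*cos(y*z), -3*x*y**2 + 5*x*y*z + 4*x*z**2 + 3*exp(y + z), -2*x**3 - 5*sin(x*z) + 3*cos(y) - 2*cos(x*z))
(-5*x*y - 8*x*z - 3*exp(y + z) - 3*sin(y), 6*x**2 + 2*y**2 - 2*y*sin(y*z) - 2*z*sin(x*z) + 5*z*cos(x*z) - 3*exp(x + z), -3*y**2 + y*z - 6*y + 4*z**2 + 2*z*sin(y*z))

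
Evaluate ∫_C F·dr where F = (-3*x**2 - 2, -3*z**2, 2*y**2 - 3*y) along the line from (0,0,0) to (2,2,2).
-62/3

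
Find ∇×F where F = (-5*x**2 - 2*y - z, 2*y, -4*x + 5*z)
(0, 3, 2)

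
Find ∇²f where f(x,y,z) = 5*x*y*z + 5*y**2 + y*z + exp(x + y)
2*exp(x + y) + 10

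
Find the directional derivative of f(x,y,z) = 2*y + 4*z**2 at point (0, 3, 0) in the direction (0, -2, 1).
-4*sqrt(5)/5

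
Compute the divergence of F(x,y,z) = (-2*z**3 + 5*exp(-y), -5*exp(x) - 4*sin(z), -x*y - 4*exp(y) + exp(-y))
0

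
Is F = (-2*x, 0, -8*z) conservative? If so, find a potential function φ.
Yes, F is conservative. φ = -x**2 - 4*z**2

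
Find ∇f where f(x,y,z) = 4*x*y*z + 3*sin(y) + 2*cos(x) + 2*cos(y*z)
(4*y*z - 2*sin(x), 4*x*z - 2*z*sin(y*z) + 3*cos(y), 2*y*(2*x - sin(y*z)))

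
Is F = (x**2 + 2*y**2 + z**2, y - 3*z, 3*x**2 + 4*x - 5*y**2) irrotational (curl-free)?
No, ∇×F = (3 - 10*y, -6*x + 2*z - 4, -4*y)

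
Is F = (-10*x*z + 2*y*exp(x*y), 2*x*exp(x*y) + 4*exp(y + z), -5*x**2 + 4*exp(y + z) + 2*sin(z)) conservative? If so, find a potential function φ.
Yes, F is conservative. φ = -5*x**2*z + 2*exp(x*y) + 4*exp(y + z) - 2*cos(z)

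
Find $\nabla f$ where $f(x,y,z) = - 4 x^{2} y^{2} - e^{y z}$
(-8*x*y**2, -8*x**2*y - z*exp(y*z), -y*exp(y*z))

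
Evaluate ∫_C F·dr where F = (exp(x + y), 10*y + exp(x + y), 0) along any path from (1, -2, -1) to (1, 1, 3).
-15 - exp(-1) + exp(2)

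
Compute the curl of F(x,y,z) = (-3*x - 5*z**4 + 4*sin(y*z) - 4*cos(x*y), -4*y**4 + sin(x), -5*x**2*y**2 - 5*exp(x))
(-10*x**2*y, 10*x*y**2 + 4*y*cos(y*z) - 20*z**3 + 5*exp(x), -4*x*sin(x*y) - 4*z*cos(y*z) + cos(x))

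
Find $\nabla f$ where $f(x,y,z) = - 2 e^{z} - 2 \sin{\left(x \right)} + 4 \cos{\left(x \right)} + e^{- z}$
(-4*sin(x) - 2*cos(x), 0, -sinh(z) - 3*cosh(z))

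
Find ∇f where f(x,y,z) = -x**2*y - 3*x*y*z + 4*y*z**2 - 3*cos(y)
(y*(-2*x - 3*z), -x**2 - 3*x*z + 4*z**2 + 3*sin(y), y*(-3*x + 8*z))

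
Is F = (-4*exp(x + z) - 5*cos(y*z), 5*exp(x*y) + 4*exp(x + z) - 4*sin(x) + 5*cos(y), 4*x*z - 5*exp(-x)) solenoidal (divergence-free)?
No, ∇·F = 5*x*exp(x*y) + 4*x - 4*exp(x + z) - 5*sin(y)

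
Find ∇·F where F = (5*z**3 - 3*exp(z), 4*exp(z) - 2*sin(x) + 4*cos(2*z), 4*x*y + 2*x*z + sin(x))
2*x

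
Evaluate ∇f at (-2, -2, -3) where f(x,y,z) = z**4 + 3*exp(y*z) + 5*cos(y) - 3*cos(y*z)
(0, -9*exp(6) - 9*sin(6) + 5*sin(2), -6*exp(6) - 108 - 6*sin(6))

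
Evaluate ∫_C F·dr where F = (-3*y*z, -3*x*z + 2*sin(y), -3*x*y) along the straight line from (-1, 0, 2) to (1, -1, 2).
8 - 2*cos(1)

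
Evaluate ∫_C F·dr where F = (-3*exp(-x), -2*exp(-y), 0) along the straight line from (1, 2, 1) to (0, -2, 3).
-3*exp(-1) - 2*exp(-2) + 3 + 2*exp(2)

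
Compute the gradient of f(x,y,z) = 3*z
(0, 0, 3)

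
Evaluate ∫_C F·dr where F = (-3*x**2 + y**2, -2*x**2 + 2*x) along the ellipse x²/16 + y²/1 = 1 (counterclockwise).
8*pi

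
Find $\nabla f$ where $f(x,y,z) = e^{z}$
(0, 0, exp(z))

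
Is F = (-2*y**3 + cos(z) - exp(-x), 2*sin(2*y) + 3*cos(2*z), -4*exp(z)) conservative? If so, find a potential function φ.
No, ∇×F = (6*sin(2*z), -sin(z), 6*y**2) ≠ 0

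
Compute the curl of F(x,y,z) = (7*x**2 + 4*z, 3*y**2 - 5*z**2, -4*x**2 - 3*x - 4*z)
(10*z, 8*x + 7, 0)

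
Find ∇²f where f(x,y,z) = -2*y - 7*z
0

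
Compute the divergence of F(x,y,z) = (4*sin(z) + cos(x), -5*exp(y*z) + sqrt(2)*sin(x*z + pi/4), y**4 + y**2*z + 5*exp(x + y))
y**2 - 5*z*exp(y*z) - sin(x)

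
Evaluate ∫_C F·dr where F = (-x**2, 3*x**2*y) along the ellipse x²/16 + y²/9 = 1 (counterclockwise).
0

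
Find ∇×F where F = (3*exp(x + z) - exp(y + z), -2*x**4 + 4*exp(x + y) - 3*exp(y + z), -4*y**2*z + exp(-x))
(-8*y*z + 3*exp(y + z), ((3*exp(x + z) - exp(y + z))*exp(x) + 1)*exp(-x), -8*x**3 + 4*exp(x + y) + exp(y + z))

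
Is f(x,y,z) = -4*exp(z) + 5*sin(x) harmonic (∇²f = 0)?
No, ∇²f = -4*exp(z) - 5*sin(x)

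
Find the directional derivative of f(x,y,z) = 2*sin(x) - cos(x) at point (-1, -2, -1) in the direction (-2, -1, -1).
sqrt(6)*(-2*cos(1) + sin(1))/3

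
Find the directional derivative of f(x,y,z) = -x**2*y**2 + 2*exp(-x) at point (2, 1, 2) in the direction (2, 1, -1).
2*sqrt(6)*(-4*exp(2) - 1)*exp(-2)/3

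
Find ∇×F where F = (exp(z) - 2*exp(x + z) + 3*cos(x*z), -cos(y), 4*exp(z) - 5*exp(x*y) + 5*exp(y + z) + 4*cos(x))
(-5*x*exp(x*y) + 5*exp(y + z), -3*x*sin(x*z) + 5*y*exp(x*y) + exp(z) - 2*exp(x + z) + 4*sin(x), 0)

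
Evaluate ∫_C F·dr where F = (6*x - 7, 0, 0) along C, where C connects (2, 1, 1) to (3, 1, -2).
8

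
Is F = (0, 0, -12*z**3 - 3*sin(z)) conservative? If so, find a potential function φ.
Yes, F is conservative. φ = -3*z**4 + 3*cos(z)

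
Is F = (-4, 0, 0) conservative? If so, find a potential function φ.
Yes, F is conservative. φ = -4*x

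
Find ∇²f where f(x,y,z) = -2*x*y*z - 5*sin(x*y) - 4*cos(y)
5*x**2*sin(x*y) + 5*y**2*sin(x*y) + 4*cos(y)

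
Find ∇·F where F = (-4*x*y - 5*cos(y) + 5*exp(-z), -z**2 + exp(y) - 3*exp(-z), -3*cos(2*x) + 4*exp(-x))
-4*y + exp(y)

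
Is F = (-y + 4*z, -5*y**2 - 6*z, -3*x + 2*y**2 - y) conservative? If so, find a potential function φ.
No, ∇×F = (4*y + 5, 7, 1) ≠ 0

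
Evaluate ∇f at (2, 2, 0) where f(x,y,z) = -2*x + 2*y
(-2, 2, 0)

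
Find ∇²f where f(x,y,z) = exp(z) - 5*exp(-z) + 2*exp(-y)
exp(z) - 5*exp(-z) + 2*exp(-y)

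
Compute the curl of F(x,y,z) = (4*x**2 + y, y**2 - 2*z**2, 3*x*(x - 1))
(4*z, 3 - 6*x, -1)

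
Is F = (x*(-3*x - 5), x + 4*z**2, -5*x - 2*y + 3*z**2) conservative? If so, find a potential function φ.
No, ∇×F = (-8*z - 2, 5, 1) ≠ 0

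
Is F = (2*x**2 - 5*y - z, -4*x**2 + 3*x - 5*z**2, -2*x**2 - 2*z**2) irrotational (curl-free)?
No, ∇×F = (10*z, 4*x - 1, 8 - 8*x)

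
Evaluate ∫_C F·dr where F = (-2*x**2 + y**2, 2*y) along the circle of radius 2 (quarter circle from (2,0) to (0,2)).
4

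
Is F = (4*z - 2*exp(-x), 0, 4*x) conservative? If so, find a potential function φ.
Yes, F is conservative. φ = 4*x*z + 2*exp(-x)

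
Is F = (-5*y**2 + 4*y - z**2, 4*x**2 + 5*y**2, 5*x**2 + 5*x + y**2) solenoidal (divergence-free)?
No, ∇·F = 10*y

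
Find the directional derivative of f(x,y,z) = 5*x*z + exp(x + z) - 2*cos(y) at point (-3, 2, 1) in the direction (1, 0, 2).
sqrt(5)*(3 - 25*exp(2))*exp(-2)/5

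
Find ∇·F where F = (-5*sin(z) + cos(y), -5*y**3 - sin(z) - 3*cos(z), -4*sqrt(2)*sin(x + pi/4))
-15*y**2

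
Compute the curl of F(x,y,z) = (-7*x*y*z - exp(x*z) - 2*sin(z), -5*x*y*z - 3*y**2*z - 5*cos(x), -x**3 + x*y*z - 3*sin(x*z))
(5*x*y + x*z + 3*y**2, 3*x**2 - 7*x*y - x*exp(x*z) - y*z + 3*z*cos(x*z) - 2*cos(z), 7*x*z - 5*y*z + 5*sin(x))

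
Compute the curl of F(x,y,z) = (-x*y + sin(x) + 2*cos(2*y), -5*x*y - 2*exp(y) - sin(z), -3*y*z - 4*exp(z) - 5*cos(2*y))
(-3*z + 10*sin(2*y) + cos(z), 0, x - 5*y + 4*sin(2*y))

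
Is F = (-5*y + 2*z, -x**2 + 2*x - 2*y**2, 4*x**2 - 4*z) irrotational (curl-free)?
No, ∇×F = (0, 2 - 8*x, 7 - 2*x)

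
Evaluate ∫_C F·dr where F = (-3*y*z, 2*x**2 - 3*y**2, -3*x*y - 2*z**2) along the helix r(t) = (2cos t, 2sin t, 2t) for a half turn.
pi**2*(6 - 16*pi/3)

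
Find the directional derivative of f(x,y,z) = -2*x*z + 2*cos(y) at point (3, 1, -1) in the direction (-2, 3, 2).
-2*sqrt(17)*(3*sin(1) + 8)/17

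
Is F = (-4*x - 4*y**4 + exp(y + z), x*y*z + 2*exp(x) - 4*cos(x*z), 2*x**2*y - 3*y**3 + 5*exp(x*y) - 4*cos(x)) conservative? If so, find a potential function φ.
No, ∇×F = (2*x**2 - x*y + 5*x*exp(x*y) - 4*x*sin(x*z) - 9*y**2, -4*x*y - 5*y*exp(x*y) + exp(y + z) - 4*sin(x), 16*y**3 + y*z + 4*z*sin(x*z) + 2*exp(x) - exp(y + z)) ≠ 0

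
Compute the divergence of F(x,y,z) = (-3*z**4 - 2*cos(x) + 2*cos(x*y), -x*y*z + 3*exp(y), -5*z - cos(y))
-x*z - 2*y*sin(x*y) + 3*exp(y) + 2*sin(x) - 5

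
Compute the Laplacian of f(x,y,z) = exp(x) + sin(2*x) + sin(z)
exp(x) - 4*sin(2*x) - sin(z)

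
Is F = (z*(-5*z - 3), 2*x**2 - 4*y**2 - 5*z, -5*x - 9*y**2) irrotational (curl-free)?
No, ∇×F = (5 - 18*y, 2 - 10*z, 4*x)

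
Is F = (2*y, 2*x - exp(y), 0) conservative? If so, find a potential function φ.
Yes, F is conservative. φ = 2*x*y - exp(y)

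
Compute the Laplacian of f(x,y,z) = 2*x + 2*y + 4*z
0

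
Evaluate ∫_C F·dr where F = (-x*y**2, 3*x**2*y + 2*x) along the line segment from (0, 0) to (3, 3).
99/2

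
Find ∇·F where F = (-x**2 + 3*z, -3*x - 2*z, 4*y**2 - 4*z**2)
-2*x - 8*z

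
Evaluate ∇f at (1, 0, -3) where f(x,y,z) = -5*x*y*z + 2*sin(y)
(0, 17, 0)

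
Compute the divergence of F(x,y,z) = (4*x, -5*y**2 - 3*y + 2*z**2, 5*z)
6 - 10*y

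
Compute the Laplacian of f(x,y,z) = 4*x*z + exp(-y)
exp(-y)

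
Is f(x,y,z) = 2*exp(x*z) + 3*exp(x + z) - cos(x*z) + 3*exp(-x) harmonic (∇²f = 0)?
No, ∇²f = 2*x**2*exp(x*z) + x**2*cos(x*z) + 2*z**2*exp(x*z) + z**2*cos(x*z) + 6*exp(x + z) + 3*exp(-x)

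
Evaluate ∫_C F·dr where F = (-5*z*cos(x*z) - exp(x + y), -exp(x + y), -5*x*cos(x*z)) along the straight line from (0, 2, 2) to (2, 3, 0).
-exp(5) + exp(2)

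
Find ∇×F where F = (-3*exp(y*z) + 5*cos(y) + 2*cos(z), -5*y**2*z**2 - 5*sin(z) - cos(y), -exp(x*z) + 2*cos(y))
(10*y**2*z - 2*sin(y) + 5*cos(z), -3*y*exp(y*z) + z*exp(x*z) - 2*sin(z), 3*z*exp(y*z) + 5*sin(y))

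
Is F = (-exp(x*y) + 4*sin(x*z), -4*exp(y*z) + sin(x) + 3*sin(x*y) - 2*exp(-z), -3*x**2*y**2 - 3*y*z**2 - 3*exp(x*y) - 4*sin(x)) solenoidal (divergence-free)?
No, ∇·F = 3*x*cos(x*y) - 6*y*z - y*exp(x*y) - 4*z*exp(y*z) + 4*z*cos(x*z)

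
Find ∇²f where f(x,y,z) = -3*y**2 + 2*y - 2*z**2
-10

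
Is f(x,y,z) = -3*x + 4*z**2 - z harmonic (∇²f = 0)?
No, ∇²f = 8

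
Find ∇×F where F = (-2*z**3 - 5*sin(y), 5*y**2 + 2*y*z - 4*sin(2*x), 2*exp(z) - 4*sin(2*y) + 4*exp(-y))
(-2*y - 8*cos(2*y) - 4*exp(-y), -6*z**2, -8*cos(2*x) + 5*cos(y))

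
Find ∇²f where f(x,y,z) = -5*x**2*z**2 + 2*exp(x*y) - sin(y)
2*x**2*exp(x*y) - 10*x**2 + 2*y**2*exp(x*y) - 10*z**2 + sin(y)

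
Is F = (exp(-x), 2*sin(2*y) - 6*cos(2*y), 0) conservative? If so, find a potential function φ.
Yes, F is conservative. φ = -3*sin(2*y) - cos(2*y) - exp(-x)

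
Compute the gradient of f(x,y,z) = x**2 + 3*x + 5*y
(2*x + 3, 5, 0)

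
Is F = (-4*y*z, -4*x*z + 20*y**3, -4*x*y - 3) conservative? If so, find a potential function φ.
Yes, F is conservative. φ = -4*x*y*z + 5*y**4 - 3*z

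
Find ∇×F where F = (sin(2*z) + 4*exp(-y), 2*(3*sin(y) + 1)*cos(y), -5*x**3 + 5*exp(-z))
(0, 15*x**2 + 2*cos(2*z), 4*exp(-y))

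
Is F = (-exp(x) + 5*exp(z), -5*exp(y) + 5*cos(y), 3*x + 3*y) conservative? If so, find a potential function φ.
No, ∇×F = (3, 5*exp(z) - 3, 0) ≠ 0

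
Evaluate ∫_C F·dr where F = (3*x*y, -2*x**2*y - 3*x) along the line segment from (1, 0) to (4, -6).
-378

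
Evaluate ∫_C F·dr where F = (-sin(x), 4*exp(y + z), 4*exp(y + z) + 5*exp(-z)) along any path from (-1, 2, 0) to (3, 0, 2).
cos(3) - 5*exp(-2) - cos(1) + 5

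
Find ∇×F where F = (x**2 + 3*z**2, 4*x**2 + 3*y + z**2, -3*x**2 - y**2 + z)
(-2*y - 2*z, 6*x + 6*z, 8*x)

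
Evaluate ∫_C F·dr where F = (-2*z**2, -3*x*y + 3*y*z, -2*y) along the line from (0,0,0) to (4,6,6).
-60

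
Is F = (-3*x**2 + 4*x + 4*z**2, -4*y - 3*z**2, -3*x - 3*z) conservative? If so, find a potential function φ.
No, ∇×F = (6*z, 8*z + 3, 0) ≠ 0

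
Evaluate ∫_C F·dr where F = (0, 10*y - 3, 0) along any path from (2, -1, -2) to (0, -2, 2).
18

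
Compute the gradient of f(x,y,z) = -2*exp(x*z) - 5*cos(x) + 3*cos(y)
(-2*z*exp(x*z) + 5*sin(x), -3*sin(y), -2*x*exp(x*z))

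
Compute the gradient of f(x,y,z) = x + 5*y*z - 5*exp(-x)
(1 + 5*exp(-x), 5*z, 5*y)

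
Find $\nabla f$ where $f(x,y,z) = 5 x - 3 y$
(5, -3, 0)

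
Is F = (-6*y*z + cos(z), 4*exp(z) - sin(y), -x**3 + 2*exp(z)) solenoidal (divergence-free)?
No, ∇·F = 2*exp(z) - cos(y)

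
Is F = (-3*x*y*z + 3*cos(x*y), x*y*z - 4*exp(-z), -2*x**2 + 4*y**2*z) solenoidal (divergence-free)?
No, ∇·F = x*z + 4*y**2 - 3*y*z - 3*y*sin(x*y)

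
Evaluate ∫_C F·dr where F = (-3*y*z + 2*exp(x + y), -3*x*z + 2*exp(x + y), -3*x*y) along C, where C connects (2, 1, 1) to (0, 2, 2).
-2*exp(3) + 6 + 2*exp(2)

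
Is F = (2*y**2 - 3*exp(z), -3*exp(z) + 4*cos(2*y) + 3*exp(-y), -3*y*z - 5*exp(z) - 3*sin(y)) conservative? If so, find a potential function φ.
No, ∇×F = (-3*z + 3*exp(z) - 3*cos(y), -3*exp(z), -4*y) ≠ 0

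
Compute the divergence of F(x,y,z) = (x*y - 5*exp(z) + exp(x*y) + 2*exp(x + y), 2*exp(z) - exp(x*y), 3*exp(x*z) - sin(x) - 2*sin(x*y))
-x*exp(x*y) + 3*x*exp(x*z) + y*exp(x*y) + y + 2*exp(x + y)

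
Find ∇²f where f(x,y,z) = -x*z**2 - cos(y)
-2*x + cos(y)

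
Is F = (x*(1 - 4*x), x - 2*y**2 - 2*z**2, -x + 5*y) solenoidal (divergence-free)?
No, ∇·F = -8*x - 4*y + 1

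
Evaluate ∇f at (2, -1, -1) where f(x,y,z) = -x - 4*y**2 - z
(-1, 8, -1)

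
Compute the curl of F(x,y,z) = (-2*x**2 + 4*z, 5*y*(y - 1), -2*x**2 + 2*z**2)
(0, 4*x + 4, 0)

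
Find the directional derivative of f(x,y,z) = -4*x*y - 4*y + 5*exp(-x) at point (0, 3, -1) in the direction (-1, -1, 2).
7*sqrt(6)/2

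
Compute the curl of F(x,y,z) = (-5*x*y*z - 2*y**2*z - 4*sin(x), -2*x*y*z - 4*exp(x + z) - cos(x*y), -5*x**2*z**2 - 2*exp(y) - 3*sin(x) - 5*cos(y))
(2*x*y - 2*exp(y) + 4*exp(x + z) + 5*sin(y), -5*x*y + 10*x*z**2 - 2*y**2 + 3*cos(x), 5*x*z + 2*y*z + y*sin(x*y) - 4*exp(x + z))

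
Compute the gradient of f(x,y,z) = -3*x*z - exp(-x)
(-3*z + exp(-x), 0, -3*x)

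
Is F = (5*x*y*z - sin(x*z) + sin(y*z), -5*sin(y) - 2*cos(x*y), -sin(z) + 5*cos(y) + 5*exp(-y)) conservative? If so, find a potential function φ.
No, ∇×F = (-5*sin(y) - 5*exp(-y), 5*x*y - x*cos(x*z) + y*cos(y*z), -5*x*z + 2*y*sin(x*y) - z*cos(y*z)) ≠ 0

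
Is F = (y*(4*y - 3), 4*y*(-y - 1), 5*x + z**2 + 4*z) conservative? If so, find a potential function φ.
No, ∇×F = (0, -5, 3 - 8*y) ≠ 0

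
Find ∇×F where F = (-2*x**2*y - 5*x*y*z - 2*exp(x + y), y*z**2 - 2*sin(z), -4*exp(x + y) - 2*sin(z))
(-2*y*z - 4*exp(x + y) + 2*cos(z), -5*x*y + 4*exp(x + y), 2*x**2 + 5*x*z + 2*exp(x + y))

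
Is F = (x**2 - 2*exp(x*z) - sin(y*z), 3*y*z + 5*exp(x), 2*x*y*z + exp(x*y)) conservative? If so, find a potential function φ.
No, ∇×F = (2*x*z + x*exp(x*y) - 3*y, -2*x*exp(x*z) - 2*y*z - y*exp(x*y) - y*cos(y*z), z*cos(y*z) + 5*exp(x)) ≠ 0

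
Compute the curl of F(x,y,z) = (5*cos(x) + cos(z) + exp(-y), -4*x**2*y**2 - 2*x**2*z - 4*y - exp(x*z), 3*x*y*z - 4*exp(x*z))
(x*(2*x + 3*z + exp(x*z)), -3*y*z + 4*z*exp(x*z) - sin(z), -8*x*y**2 - 4*x*z - z*exp(x*z) + exp(-y))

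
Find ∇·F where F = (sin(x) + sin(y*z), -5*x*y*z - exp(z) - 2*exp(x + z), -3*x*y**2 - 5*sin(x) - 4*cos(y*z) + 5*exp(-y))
-5*x*z + 4*y*sin(y*z) + cos(x)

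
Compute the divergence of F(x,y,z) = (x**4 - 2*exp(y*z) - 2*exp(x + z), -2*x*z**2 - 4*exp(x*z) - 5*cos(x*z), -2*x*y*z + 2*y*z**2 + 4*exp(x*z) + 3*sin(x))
4*x**3 - 2*x*y + 4*x*exp(x*z) + 4*y*z - 2*exp(x + z)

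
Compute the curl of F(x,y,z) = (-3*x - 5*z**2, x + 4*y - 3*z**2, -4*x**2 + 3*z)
(6*z, 8*x - 10*z, 1)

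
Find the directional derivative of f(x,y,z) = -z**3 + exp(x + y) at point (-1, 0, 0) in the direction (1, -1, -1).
0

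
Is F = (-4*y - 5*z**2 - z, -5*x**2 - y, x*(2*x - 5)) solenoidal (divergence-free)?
No, ∇·F = -1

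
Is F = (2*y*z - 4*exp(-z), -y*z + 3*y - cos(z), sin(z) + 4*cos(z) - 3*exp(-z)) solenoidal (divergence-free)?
No, ∇·F = -z - 4*sin(z) + cos(z) + 3 + 3*exp(-z)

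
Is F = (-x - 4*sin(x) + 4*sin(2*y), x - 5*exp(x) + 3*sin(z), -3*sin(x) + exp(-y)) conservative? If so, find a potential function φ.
No, ∇×F = (-3*cos(z) - exp(-y), 3*cos(x), -5*exp(x) - 8*cos(2*y) + 1) ≠ 0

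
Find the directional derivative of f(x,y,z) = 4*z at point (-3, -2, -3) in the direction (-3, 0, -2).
-8*sqrt(13)/13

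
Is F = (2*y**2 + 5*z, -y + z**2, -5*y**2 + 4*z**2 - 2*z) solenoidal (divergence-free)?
No, ∇·F = 8*z - 3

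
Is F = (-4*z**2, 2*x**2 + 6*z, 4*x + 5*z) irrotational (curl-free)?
No, ∇×F = (-6, -8*z - 4, 4*x)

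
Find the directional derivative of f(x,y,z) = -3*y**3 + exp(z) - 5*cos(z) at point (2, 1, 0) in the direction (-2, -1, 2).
11/3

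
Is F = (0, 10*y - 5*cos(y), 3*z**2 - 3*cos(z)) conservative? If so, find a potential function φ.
Yes, F is conservative. φ = 5*y**2 + z**3 - 5*sin(y) - 3*sin(z)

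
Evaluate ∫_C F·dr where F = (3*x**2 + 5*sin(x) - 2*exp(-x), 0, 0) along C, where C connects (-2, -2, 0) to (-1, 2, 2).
-2*exp(2) - 5*cos(1) + 5*cos(2) + 2*E + 7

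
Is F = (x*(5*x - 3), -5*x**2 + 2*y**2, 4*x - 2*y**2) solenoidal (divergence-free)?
No, ∇·F = 10*x + 4*y - 3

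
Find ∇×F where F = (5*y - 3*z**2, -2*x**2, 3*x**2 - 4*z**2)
(0, -6*x - 6*z, -4*x - 5)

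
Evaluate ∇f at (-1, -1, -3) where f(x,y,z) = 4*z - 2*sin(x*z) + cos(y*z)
(6*cos(3), 3*sin(3), 2*cos(3) + sin(3) + 4)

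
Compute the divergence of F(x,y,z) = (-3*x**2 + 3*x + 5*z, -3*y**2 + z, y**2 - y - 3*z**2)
-6*x - 6*y - 6*z + 3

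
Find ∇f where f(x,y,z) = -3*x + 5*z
(-3, 0, 5)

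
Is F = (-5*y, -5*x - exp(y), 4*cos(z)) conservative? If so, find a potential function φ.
Yes, F is conservative. φ = -5*x*y - exp(y) + 4*sin(z)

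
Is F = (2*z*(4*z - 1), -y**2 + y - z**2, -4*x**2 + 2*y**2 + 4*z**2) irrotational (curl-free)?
No, ∇×F = (4*y + 2*z, 8*x + 16*z - 2, 0)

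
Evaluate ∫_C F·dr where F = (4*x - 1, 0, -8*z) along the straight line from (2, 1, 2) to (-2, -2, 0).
20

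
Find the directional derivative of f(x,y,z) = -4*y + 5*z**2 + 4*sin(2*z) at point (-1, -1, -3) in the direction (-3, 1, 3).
2*sqrt(19)*(-47 + 12*cos(6))/19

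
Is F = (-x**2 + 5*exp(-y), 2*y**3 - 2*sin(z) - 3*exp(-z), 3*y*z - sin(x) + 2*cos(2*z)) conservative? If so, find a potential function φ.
No, ∇×F = (3*z + 2*cos(z) - 3*exp(-z), cos(x), 5*exp(-y)) ≠ 0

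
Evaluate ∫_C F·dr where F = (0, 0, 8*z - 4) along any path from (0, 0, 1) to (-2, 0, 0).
0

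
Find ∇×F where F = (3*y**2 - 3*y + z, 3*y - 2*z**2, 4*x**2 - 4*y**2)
(-8*y + 4*z, 1 - 8*x, 3 - 6*y)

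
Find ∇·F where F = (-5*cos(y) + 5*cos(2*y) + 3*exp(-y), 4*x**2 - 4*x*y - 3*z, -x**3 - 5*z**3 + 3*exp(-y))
-4*x - 15*z**2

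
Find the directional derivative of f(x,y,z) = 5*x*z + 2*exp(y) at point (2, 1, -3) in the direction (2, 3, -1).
sqrt(14)*(-20 + 3*E)/7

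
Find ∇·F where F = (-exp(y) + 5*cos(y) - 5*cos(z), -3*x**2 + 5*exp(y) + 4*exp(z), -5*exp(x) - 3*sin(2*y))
5*exp(y)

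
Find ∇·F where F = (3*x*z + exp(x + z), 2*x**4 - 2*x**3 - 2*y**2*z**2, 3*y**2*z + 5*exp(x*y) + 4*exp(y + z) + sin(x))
3*y**2 - 4*y*z**2 + 3*z + exp(x + z) + 4*exp(y + z)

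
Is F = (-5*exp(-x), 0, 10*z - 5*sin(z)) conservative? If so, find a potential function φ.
Yes, F is conservative. φ = 5*z**2 + 5*cos(z) + 5*exp(-x)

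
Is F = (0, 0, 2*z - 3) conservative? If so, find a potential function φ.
Yes, F is conservative. φ = z*(z - 3)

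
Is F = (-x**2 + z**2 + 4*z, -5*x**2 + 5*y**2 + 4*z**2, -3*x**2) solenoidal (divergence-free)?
No, ∇·F = -2*x + 10*y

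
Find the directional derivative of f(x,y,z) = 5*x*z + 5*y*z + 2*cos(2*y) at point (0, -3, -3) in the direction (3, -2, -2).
sqrt(17)*(15 - 8*sin(6))/17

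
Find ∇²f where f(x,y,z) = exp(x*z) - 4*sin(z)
x**2*exp(x*z) + z**2*exp(x*z) + 4*sin(z)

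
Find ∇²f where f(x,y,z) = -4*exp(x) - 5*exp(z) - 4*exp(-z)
-4*exp(x) - 5*exp(z) - 4*exp(-z)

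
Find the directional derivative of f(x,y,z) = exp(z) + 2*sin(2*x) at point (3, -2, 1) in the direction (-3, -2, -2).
-2*sqrt(17)*(E + 6*cos(6))/17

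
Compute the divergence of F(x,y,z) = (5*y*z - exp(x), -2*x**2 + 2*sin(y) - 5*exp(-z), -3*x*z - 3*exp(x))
-3*x - exp(x) + 2*cos(y)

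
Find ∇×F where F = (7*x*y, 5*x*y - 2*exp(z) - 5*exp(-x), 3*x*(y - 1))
(3*x + 2*exp(z), 3 - 3*y, -7*x + 5*y + 5*exp(-x))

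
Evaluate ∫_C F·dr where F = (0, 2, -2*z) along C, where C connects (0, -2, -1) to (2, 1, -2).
3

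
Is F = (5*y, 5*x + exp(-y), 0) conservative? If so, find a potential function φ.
Yes, F is conservative. φ = 5*x*y - exp(-y)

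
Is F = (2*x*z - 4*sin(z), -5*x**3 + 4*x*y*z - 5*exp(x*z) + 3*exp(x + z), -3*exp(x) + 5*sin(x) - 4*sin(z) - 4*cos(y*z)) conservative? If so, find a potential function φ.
No, ∇×F = (-4*x*y + 5*x*exp(x*z) + 4*z*sin(y*z) - 3*exp(x + z), 2*x + 3*exp(x) - 5*cos(x) - 4*cos(z), -15*x**2 + 4*y*z - 5*z*exp(x*z) + 3*exp(x + z)) ≠ 0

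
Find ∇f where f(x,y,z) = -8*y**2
(0, -16*y, 0)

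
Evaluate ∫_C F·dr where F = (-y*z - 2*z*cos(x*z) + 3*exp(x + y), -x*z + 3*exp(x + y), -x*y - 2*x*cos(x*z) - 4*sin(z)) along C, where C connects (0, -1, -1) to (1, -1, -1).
-3*exp(-1) + 2*sin(1) + 2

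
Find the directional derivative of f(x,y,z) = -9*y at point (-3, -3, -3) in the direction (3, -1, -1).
9*sqrt(11)/11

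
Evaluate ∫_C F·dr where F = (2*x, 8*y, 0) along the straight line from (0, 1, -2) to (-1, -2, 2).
13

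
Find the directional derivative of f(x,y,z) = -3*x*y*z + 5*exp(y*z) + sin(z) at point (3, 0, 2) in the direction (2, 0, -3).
-3*sqrt(13)*cos(2)/13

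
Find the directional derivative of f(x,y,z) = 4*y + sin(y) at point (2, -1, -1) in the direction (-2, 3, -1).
3*sqrt(14)*(cos(1) + 4)/14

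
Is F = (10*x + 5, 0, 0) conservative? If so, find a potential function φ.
Yes, F is conservative. φ = 5*x*(x + 1)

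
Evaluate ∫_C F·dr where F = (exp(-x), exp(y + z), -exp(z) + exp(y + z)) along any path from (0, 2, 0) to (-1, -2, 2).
-2*exp(2) - E + 3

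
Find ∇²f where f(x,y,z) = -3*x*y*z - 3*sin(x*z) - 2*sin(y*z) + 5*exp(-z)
3*x**2*sin(x*z) + 2*y**2*sin(y*z) + 3*z**2*sin(x*z) + 2*z**2*sin(y*z) + 5*exp(-z)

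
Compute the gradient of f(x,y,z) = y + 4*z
(0, 1, 4)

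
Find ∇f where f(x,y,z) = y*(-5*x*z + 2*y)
(-5*y*z, -5*x*z + 4*y, -5*x*y)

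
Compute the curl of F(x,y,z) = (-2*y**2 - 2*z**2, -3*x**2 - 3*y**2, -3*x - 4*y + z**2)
(-4, 3 - 4*z, -6*x + 4*y)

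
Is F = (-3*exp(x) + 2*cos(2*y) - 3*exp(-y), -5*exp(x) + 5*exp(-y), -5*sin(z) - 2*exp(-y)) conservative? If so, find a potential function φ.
No, ∇×F = (2*exp(-y), 0, -5*exp(x) + 4*sin(2*y) - 3*exp(-y)) ≠ 0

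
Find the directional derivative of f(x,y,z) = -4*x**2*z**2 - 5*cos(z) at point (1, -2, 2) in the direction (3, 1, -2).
-sqrt(14)*(5*sin(2) + 32)/7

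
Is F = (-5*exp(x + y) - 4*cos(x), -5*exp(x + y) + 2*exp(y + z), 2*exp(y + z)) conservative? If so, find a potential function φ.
Yes, F is conservative. φ = -5*exp(x + y) + 2*exp(y + z) - 4*sin(x)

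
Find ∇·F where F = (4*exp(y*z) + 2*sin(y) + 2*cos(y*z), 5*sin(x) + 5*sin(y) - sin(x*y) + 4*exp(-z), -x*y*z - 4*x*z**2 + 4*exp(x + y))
-x*y - 8*x*z - x*cos(x*y) + 5*cos(y)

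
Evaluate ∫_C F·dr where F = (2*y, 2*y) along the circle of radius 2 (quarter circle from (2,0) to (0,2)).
4 - 2*pi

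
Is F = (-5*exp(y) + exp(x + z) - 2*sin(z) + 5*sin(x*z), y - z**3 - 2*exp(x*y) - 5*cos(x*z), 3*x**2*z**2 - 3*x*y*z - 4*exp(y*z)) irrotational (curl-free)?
No, ∇×F = (-3*x*z - 5*x*sin(x*z) + 3*z**2 - 4*z*exp(y*z), -6*x*z**2 + 5*x*cos(x*z) + 3*y*z + exp(x + z) - 2*cos(z), -2*y*exp(x*y) + 5*z*sin(x*z) + 5*exp(y))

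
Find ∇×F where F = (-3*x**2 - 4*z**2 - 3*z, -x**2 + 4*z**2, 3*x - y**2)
(-2*y - 8*z, -8*z - 6, -2*x)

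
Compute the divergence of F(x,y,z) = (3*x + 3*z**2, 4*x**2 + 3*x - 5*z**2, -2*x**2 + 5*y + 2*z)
5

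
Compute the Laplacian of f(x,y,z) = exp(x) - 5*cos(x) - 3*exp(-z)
exp(x) + 5*cos(x) - 3*exp(-z)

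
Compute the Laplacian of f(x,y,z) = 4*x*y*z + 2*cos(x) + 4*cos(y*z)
-4*y**2*cos(y*z) - 4*z**2*cos(y*z) - 2*cos(x)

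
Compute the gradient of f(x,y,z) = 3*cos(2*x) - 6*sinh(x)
(-6*sin(2*x) - 6*cosh(x), 0, 0)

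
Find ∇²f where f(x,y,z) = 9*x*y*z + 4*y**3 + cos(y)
24*y - cos(y)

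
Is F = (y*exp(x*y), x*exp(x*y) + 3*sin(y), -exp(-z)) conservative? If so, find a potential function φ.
Yes, F is conservative. φ = exp(x*y) - 3*cos(y) + exp(-z)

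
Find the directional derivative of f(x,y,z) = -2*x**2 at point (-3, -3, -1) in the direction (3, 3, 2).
18*sqrt(22)/11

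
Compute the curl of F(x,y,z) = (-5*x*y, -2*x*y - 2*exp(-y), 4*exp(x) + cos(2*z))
(0, -4*exp(x), 5*x - 2*y)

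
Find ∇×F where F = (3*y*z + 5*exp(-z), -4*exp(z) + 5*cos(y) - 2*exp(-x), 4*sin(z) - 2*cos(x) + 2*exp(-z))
(4*exp(z), 3*y - 2*sin(x) - 5*exp(-z), -3*z + 2*exp(-x))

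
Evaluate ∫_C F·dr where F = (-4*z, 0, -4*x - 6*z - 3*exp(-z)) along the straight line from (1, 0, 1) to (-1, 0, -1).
6*sinh(1)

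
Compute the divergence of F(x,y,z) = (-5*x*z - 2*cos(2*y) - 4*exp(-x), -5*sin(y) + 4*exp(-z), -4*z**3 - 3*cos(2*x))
-12*z**2 - 5*z - 5*cos(y) + 4*exp(-x)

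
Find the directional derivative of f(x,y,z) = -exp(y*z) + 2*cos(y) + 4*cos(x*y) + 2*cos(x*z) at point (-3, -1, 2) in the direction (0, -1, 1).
sqrt(2)*(-2*(sin(1) + 6*sin(3))*exp(2) + 3 - 6*exp(2)*sin(6))*exp(-2)/2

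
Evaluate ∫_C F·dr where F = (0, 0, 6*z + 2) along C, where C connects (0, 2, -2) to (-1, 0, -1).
-7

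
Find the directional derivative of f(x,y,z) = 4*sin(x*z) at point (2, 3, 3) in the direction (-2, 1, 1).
-8*sqrt(6)*cos(6)/3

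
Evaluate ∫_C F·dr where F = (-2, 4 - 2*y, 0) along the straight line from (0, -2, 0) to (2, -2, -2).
-4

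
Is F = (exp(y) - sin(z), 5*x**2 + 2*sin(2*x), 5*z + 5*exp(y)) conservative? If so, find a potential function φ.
No, ∇×F = (5*exp(y), -cos(z), 10*x - exp(y) + 4*cos(2*x)) ≠ 0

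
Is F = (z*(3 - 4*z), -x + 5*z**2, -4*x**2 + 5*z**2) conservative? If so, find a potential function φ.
No, ∇×F = (-10*z, 8*x - 8*z + 3, -1) ≠ 0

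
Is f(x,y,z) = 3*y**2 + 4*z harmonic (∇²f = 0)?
No, ∇²f = 6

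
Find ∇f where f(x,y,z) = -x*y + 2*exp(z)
(-y, -x, 2*exp(z))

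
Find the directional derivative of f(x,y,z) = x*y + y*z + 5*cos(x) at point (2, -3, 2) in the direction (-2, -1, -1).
5*sqrt(6)*(1 + 2*sin(2))/6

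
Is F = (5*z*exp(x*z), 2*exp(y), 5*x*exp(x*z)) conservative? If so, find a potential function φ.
Yes, F is conservative. φ = 2*exp(y) + 5*exp(x*z)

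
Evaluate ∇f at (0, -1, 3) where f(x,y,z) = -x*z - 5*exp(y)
(-3, -5*exp(-1), 0)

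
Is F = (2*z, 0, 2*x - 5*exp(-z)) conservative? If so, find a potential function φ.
Yes, F is conservative. φ = 2*x*z + 5*exp(-z)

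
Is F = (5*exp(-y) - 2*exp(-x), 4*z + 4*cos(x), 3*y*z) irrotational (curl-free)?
No, ∇×F = (3*z - 4, 0, -4*sin(x) + 5*exp(-y))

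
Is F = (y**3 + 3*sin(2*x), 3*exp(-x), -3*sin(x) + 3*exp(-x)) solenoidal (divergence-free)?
No, ∇·F = 6*cos(2*x)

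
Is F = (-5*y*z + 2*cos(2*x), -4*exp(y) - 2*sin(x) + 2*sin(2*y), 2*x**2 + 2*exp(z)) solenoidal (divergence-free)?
No, ∇·F = -4*exp(y) + 2*exp(z) - 4*sin(2*x) + 4*cos(2*y)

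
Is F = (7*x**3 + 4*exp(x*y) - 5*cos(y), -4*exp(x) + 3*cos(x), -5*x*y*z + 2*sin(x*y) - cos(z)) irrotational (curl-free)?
No, ∇×F = (x*(-5*z + 2*cos(x*y)), y*(5*z - 2*cos(x*y)), -4*x*exp(x*y) - 4*exp(x) - 3*sin(x) - 5*sin(y))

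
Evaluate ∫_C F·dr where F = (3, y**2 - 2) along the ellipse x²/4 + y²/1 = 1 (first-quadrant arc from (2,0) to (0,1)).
-23/3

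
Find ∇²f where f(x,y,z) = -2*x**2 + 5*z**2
6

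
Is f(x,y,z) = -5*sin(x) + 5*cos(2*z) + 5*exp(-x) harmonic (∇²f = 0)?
No, ∇²f = 5*sin(x) - 20*cos(2*z) + 5*exp(-x)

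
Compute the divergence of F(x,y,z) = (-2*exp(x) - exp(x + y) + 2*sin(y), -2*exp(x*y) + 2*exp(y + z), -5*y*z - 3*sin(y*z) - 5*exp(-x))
-2*x*exp(x*y) - 3*y*cos(y*z) - 5*y - 2*exp(x) - exp(x + y) + 2*exp(y + z)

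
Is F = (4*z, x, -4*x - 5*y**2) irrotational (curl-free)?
No, ∇×F = (-10*y, 8, 1)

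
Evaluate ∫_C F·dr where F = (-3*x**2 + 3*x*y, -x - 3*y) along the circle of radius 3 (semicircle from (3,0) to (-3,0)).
54 - 9*pi/2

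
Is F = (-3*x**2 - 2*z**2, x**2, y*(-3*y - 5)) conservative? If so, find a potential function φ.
No, ∇×F = (-6*y - 5, -4*z, 2*x) ≠ 0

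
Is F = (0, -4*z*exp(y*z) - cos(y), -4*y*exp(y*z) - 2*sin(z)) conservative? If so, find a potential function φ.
Yes, F is conservative. φ = -4*exp(y*z) - sin(y) + 2*cos(z)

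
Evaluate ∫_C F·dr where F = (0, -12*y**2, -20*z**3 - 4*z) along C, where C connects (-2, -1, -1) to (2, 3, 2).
-193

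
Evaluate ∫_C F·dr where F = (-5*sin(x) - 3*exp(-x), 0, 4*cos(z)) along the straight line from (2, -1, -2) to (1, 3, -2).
-3*exp(-2) + 3*exp(-1) - 5*cos(2) + 5*cos(1)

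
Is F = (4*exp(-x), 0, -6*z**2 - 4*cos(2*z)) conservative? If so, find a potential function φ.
Yes, F is conservative. φ = -2*z**3 - 2*sin(2*z) - 4*exp(-x)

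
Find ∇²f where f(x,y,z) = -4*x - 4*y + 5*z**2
10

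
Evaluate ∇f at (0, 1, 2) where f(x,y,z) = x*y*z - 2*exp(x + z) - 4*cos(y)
(2 - 2*exp(2), 4*sin(1), -2*exp(2))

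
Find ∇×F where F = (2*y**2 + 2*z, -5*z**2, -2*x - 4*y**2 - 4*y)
(-8*y + 10*z - 4, 4, -4*y)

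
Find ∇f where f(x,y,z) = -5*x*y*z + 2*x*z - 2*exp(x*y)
(-5*y*z - 2*y*exp(x*y) + 2*z, x*(-5*z - 2*exp(x*y)), x*(2 - 5*y))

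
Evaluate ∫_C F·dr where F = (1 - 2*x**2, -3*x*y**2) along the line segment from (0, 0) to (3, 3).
-303/4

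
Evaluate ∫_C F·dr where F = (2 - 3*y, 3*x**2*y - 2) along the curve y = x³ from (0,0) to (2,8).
264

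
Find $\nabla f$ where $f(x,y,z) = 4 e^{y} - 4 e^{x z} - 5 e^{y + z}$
(-4*z*exp(x*z), (4 - 5*exp(z))*exp(y), -4*x*exp(x*z) - 5*exp(y + z))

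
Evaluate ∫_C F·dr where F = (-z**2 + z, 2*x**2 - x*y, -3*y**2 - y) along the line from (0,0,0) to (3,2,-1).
21/2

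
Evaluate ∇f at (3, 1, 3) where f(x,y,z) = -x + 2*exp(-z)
(-1, 0, -2*exp(-3))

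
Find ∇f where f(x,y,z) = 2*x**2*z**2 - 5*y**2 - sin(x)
(4*x*z**2 - cos(x), -10*y, 4*x**2*z)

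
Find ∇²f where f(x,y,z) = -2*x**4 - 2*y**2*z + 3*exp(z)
-24*x**2 - 4*z + 3*exp(z)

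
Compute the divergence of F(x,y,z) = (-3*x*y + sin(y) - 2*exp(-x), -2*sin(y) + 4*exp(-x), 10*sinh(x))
-3*y - 2*cos(y) + 2*exp(-x)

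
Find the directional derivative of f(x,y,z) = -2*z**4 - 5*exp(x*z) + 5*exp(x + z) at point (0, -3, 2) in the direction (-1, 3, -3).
2*sqrt(19)*(101 - 10*exp(2))/19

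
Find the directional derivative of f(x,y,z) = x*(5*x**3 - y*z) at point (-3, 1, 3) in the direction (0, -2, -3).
-27*sqrt(13)/13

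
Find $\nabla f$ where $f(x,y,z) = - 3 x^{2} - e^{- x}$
(-6*x + exp(-x), 0, 0)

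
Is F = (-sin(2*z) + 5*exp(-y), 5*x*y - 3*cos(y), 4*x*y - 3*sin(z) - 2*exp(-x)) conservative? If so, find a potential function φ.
No, ∇×F = (4*x, -4*y - 2*cos(2*z) - 2*exp(-x), 5*y + 5*exp(-y)) ≠ 0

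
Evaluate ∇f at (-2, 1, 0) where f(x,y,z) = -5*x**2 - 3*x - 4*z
(17, 0, -4)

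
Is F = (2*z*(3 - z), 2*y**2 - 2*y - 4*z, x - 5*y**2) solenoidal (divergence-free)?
No, ∇·F = 4*y - 2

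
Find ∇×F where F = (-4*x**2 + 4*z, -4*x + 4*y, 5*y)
(5, 4, -4)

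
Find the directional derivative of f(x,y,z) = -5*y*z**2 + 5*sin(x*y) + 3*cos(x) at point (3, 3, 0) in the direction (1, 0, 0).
15*cos(9) - 3*sin(3)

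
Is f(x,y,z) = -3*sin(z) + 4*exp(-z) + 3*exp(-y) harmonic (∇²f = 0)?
No, ∇²f = 3*sin(z) + 4*exp(-z) + 3*exp(-y)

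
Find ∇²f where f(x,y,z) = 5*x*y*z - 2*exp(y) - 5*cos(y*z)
5*y**2*cos(y*z) + 5*z**2*cos(y*z) - 2*exp(y)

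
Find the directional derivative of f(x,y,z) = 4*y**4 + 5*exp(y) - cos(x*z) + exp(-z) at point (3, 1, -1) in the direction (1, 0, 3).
-sqrt(10)*(8*sin(3) + 3*E)/10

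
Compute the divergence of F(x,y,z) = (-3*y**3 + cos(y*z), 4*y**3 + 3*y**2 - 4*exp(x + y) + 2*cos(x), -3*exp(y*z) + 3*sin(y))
12*y**2 - 3*y*exp(y*z) + 6*y - 4*exp(x + y)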